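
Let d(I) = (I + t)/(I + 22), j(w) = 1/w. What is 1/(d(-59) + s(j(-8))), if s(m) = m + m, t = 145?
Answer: -148/381 ≈ -0.38845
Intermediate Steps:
d(I) = (145 + I)/(22 + I) (d(I) = (I + 145)/(I + 22) = (145 + I)/(22 + I))
s(m) = 2*m
1/(d(-59) + s(j(-8))) = 1/((145 - 59)/(22 - 59) + 2/(-8)) = 1/(86/(-37) + 2*(-⅛)) = 1/(-1/37*86 - ¼) = 1/(-86/37 - ¼) = 1/(-381/148) = -148/381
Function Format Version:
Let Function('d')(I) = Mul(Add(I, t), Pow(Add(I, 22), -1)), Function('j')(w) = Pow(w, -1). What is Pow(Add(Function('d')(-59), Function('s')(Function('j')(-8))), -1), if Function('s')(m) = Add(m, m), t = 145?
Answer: Rational(-148, 381) ≈ -0.38845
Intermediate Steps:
Function('d')(I) = Mul(Pow(Add(22, I), -1), Add(145, I)) (Function('d')(I) = Mul(Add(I, 145), Pow(Add(I, 22), -1)) = Mul(Add(145, I), Pow(Add(22, I), -1)) = Mul(Pow(Add(22, I), -1), Add(145, I)))
Function('s')(m) = Mul(2, m)
Pow(Add(Function('d')(-59), Function('s')(Function('j')(-8))), -1) = Pow(Add(Mul(Pow(Add(22, -59), -1), Add(145, -59)), Mul(2, Pow(-8, -1))), -1) = Pow(Add(Mul(Pow(-37, -1), 86), Mul(2, Rational(-1, 8))), -1) = Pow(Add(Mul(Rational(-1, 37), 86), Rational(-1, 4)), -1) = Pow(Add(Rational(-86, 37), Rational(-1, 4)), -1) = Pow(Rational(-381, 148), -1) = Rational(-148, 381)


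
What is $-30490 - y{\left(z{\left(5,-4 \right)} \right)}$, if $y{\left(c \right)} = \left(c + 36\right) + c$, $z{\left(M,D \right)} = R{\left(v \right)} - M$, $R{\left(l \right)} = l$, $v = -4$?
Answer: $-30508$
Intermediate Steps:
$z{\left(M,D \right)} = -4 - M$
$y{\left(c \right)} = 36 + 2 c$ ($y{\left(c \right)} = \left(36 + c\right) + c = 36 + 2 c$)
$-30490 - y{\left(z{\left(5,-4 \right)} \right)} = -30490 - \left(36 + 2 \left(-4 - 5\right)\right) = -30490 - \left(36 + 2 \left(-9\right)\right) = -30490 - \left(36 - 18\right) = -30490 - 18 = -30508$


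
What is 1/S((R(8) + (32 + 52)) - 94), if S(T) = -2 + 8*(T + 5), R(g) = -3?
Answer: -1/66 ≈ -0.015152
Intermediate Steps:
S(T) = 38 + 8*T (S(T) = -2 + 8*(5 + T) = -2 + (40 + 8*T) = 38 + 8*T)
1/S((R(8) + (32 + 52)) - 94) = 1/(38 + 8*((-3 + (32 + 52)) - 94)) = 1/(38 + 8*((-3 + 84) - 94)) = 1/(38 + 8*(81 - 94)) = 1/(38 + 8*(-13)) = 1/(38 - 104) = 1/(-66) = -1/66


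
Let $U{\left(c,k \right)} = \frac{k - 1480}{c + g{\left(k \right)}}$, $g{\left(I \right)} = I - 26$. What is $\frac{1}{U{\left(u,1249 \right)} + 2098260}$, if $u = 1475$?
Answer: $\frac{2698}{5661105249} \approx 4.7659 \cdot 10^{-7}$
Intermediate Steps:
$g{\left(I \right)} = -26 + I$ ($g{\left(I \right)} = I - 26 = -26 + I$)
$U{\left(c,k \right)} = \frac{-1480 + k}{-26 + c + k}$ ($U{\left(c,k \right)} = \frac{k - 1480}{c + \left(-26 + k\right)} = \frac{-1480 + k}{-26 + c + k}$)
$\frac{1}{U{\left(u,1249 \right)} + 2098260} = \frac{1}{\frac{-1480 + 1249}{-26 + 1475 + 1249} + 2098260} = \frac{1}{\frac{1}{2698} \left(-231\right) + 2098260} = \frac{1}{- \frac{231}{2698} + 2098260} = \frac{1}{\frac{5661105249}{2698}} = \frac{2698}{5661105249}$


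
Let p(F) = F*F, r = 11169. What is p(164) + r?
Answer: 38065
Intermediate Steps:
p(F) = F²
p(164) + r = 164² + 11169 = 26896 + 11169 = 38065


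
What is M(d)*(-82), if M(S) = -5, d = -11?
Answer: 410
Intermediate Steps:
M(d)*(-82) = -5*(-82) = 410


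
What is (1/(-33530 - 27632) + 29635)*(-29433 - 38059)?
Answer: -61165835435274/30581 ≈ -2.0001e+9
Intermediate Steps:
(1/(-33530 - 27632) + 29635)*(-29433 - 38059) = (1/(-61162) + 29635)*(-67492) = (-1/61162 + 29635)*(-67492) = (1812535869/61162)*(-67492) = -61165835435274/30581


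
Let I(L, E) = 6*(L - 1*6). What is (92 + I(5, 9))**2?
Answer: 7396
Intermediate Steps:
I(L, E) = -36 + 6*L (I(L, E) = 6*(L - 6) = 6*(-6 + L) = -36 + 6*L)
(92 + I(5, 9))**2 = (92 + (-36 + 6*5))**2 = (92 + (-36 + 30))**2 = (92 - 6)**2 = 86**2 = 7396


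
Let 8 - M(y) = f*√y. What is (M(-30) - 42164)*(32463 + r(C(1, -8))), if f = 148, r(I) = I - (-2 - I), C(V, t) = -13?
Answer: -1367498484 - 4800972*I*√30 ≈ -1.3675e+9 - 2.6296e+7*I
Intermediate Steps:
r(I) = 2 + 2*I (r(I) = I + (2 + I) = 2 + 2*I)
M(y) = 8 - 148*√y
(M(-30) - 42164)*(32463 + r(C(1, -8))) = ((8 - 148*I*√30) - 42164)*(32463 + (2 + 2*(-13))) = ((8 - 148*I*√30) - 42164)*(32463 + (2 - 26)) = ((8 - 148*I*√30) - 42164)*(32463 - 24) = (-42156 - 148*I*√30)*32439 = -1367498484 - 4800972*I*√30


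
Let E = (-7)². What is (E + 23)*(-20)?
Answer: -1440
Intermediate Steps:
E = 49
(E + 23)*(-20) = (49 + 23)*(-20) = 72*(-20) = -1440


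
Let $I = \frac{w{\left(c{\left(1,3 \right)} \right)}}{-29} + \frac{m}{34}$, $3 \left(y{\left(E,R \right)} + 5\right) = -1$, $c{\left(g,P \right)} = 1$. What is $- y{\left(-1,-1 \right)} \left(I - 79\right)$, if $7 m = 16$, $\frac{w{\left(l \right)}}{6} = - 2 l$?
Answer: $- \frac{1445168}{3451} \approx -418.77$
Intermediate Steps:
$w{\left(l \right)} = - 12 l$ ($w{\left(l \right)} = 6 \left(- 2 l\right) = - 12 l$)
$m = \frac{16}{7}$ ($m = \frac{1}{7} \cdot 16 = \frac{16}{7} \approx 2.2857$)
$y{\left(E,R \right)} = - \frac{16}{3}$ ($y{\left(E,R \right)} = -5 + \frac{1}{3} \left(-1\right) = -5 - \frac{1}{3} = - \frac{16}{3}$)
$I = \frac{1660}{3451}$ ($I = \frac{\left(-12\right) 1}{-29} + \frac{16}{7 \cdot 34} = \left(-12\right) \left(- \frac{1}{29}\right) + \frac{16}{7} \cdot \frac{1}{34} = \frac{12}{29} + \frac{8}{119} = \frac{1660}{3451} \approx 0.48102$)
$- y{\left(-1,-1 \right)} \left(I - 79\right) = - \frac{\left(-16\right) \left(\frac{1660}{3451} - 79\right)}{3} = - \frac{\left(-16\right) \left(-270969\right)}{3 \cdot 3451} = \left(-1\right) \frac{1445168}{3451} = - \frac{1445168}{3451}$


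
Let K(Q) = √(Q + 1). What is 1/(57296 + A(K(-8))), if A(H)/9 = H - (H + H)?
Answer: 57296/3282832183 + 9*I*√7/3282832183 ≈ 1.7453e-5 + 7.2534e-9*I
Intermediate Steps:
K(Q) = √(1 + Q)
A(H) = -9*H (A(H) = 9*(H - (H + H)) = 9*(H - 2*H) = 9*(-H) = -9*H)
1/(57296 + A(K(-8))) = 1/(57296 - 9*√(1 - 8)) = 1/(57296 - 9*I*√7)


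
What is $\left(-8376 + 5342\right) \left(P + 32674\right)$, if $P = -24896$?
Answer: $-23598452$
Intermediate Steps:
$\left(-8376 + 5342\right) \left(P + 32674\right) = \left(-8376 + 5342\right) \left(-24896 + 32674\right) = \left(-3034\right) 7778 = -23598452$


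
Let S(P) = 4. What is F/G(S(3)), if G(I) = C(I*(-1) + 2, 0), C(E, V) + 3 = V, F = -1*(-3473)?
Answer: -3473/3 ≈ -1157.7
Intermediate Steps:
F = 3473
C(E, V) = -3 + V
G(I) = -3 (G(I) = -3 + 0 = -3)
F/G(S(3)) = 3473/(-3) = 3473*(-1/3) = -3473/3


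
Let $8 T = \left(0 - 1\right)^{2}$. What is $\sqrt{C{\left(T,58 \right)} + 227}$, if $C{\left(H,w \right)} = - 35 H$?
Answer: $\frac{\sqrt{3562}}{4} \approx 14.921$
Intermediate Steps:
$T = \frac{1}{8}$ ($T = \frac{\left(0 - 1\right)^{2}}{8} = \frac{\left(-1\right)^{2}}{8} = \frac{1}{8} \cdot 1 = \frac{1}{8} \approx 0.125$)
$\sqrt{C{\left(T,58 \right)} + 227} = \sqrt{\left(-35\right) \frac{1}{8} + 227} = \sqrt{- \frac{35}{8} + 227} = \sqrt{\frac{1781}{8}} = \frac{\sqrt{3562}}{4}$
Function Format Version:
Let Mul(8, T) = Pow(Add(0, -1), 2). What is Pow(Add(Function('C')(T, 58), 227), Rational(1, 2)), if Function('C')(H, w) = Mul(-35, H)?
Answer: Mul(Rational(1, 4), Pow(3562, Rational(1, 2))) ≈ 14.921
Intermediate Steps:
T = Rational(1, 8) (T = Mul(Rational(1, 8), Pow(Add(0, -1), 2)) = Mul(Rational(1, 8), Pow(-1, 2)) = Mul(Rational(1, 8), 1) = Rational(1, 8) ≈ 0.12500)
Pow(Add(Function('C')(T, 58), 227), Rational(1, 2)) = Pow(Add(Mul(-35, Rational(1, 8)), 227), Rational(1, 2)) = Pow(Add(Rational(-35, 8), 227), Rational(1, 2)) = Pow(Rational(1781, 8), Rational(1, 2)) = Mul(Rational(1, 4), Pow(3562, Rational(1, 2)))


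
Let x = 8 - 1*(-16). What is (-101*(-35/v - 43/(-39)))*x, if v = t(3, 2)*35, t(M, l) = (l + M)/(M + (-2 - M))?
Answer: -236744/65 ≈ -3642.2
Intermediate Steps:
t(M, l) = -M/2 - l/2 (t(M, l) = (M + l)/(-2) = (M + l)*(-½) = -M/2 - l/2)
v = -175/2 (v = (-½*3 - ½*2)*35 = (-3/2 - 1)*35 = -5/2*35 = -175/2 ≈ -87.500)
x = 24 (x = 8 + 16 = 24)
(-101*(-35/v - 43/(-39)))*x = -101*(-35/(-175/2) - 43/(-39))*24 = -101*(-35*(-2/175) - 43*(-1/39))*24 = -101*(⅖ + 43/39)*24 = -101*293/195*24 = -29593/195*24 = -236744/65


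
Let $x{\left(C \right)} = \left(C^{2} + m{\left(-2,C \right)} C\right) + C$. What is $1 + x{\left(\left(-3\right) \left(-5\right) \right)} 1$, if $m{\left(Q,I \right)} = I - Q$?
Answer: $496$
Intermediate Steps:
$x{\left(C \right)} = C + C^{2} + C \left(2 + C\right)$ ($x{\left(C \right)} = \left(C^{2} + \left(C - -2\right) C\right) + C = \left(C^{2} + \left(C + 2\right) C\right) + C = \left(C^{2} + \left(2 + C\right) C\right) + C = \left(C^{2} + C \left(2 + C\right)\right) + C = C + C^{2} + C \left(2 + C\right)$)
$1 + x{\left(\left(-3\right) \left(-5\right) \right)} 1 = 1 + \left(-3\right) \left(-5\right) \left(3 + 2 \left(\left(-3\right) \left(-5\right)\right)\right) 1 = 1 + 15 \left(3 + 2 \cdot 15\right) 1 = 1 + 15 \left(3 + 30\right) 1 = 1 + 15 \cdot 33 \cdot 1 = 1 + 495 \cdot 1 = 1 + 495 = 496$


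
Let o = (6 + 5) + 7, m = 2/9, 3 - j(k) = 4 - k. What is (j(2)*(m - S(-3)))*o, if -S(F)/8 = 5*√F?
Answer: 4 + 720*I*√3 ≈ 4.0 + 1247.1*I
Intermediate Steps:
j(k) = -1 + k (j(k) = 3 - (4 - k) = 3 + (-4 + k) = -1 + k)
m = 2/9 (m = 2*(⅑) = 2/9 ≈ 0.22222)
S(F) = -40*√F
o = 18 (o = 11 + 7 = 18)
(j(2)*(m - S(-3)))*o = ((-1 + 2)*(2/9 - (-40)*√(-3)))*18 = (1*(2/9 - (-40)*I*√3))*18 = (1*(2/9 + 40*I*√3))*18 = (2/9 + 40*I*√3)*18 = 4 + 720*I*√3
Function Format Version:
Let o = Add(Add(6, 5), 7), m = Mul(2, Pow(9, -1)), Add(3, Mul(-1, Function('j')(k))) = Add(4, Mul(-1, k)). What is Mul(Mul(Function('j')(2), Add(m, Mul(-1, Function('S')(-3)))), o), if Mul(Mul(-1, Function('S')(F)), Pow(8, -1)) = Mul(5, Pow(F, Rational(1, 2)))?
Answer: Add(4, Mul(720, I, Pow(3, Rational(1, 2)))) ≈ Add(4.0000, Mul(1247.1, I))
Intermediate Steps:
Function('j')(k) = Add(-1, k) (Function('j')(k) = Add(3, Mul(-1, Add(4, Mul(-1, k)))) = Add(3, Add(-4, k)) = Add(-1, k))
m = Rational(2, 9) (m = Mul(2, Rational(1, 9)) = Rational(2, 9) ≈ 0.22222)
Function('S')(F) = Mul(-40, Pow(F, Rational(1, 2))) (Function('S')(F) = Mul(-8, Mul(5, Pow(F, Rational(1, 2)))) = Mul(-40, Pow(F, Rational(1, 2))))
o = 18 (o = Add(11, 7) = 18)
Mul(Mul(Function('j')(2), Add(m, Mul(-1, Function('S')(-3)))), o) = Mul(Mul(Add(-1, 2), Add(Rational(2, 9), Mul(-1, Mul(-40, Pow(-3, Rational(1, 2)))))), 18) = Mul(Mul(1, Add(Rational(2, 9), Mul(-1, Mul(-40, Mul(I, Pow(3, Rational(1, 2))))))), 18) = Mul(Mul(1, Add(Rational(2, 9), Mul(-1, Mul(-40, I, Pow(3, Rational(1, 2)))))), 18) = Mul(Mul(1, Add(Rational(2, 9), Mul(40, I, Pow(3, Rational(1, 2))))), 18) = Mul(Add(Rational(2, 9), Mul(40, I, Pow(3, Rational(1, 2)))), 18) = Add(4, Mul(720, I, Pow(3, Rational(1, 2))))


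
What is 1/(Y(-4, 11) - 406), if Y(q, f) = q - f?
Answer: -1/421 ≈ -0.0023753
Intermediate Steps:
1/(Y(-4, 11) - 406) = 1/((-4 - 1*11) - 406) = 1/((-4 - 11) - 406) = 1/(-15 - 406) = 1/(-421) = -1/421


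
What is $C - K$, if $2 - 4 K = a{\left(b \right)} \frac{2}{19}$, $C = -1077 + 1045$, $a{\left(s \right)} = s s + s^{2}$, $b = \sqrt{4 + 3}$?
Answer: $- \frac{1221}{38} \approx -32.132$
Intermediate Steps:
$b = \sqrt{7} \approx 2.6458$
$a{\left(s \right)} = 2 s^{2}$ ($a{\left(s \right)} = s^{2} + s^{2} = 2 s^{2}$)
$C = -32$
$K = \frac{5}{38}$ ($K = \frac{1}{2} - \frac{2 \left(\sqrt{7}\right)^{2} \cdot \frac{2}{19}}{4} = \frac{1}{2} - \frac{2 \cdot 7 \cdot 2 \cdot \frac{1}{19}}{4} = \frac{1}{2} - \frac{14 \cdot \frac{2}{19}}{4} = \frac{1}{2} - \frac{7}{19} = \frac{5}{38} \approx 0.13158$)
$C - K = -32 - \frac{5}{38} = - \frac{1221}{38}$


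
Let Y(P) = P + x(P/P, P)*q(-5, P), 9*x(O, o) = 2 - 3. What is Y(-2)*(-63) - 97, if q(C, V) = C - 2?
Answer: -20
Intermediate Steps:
q(C, V) = -2 + C
x(O, o) = -⅑ (x(O, o) = (2 - 3)/9 = (⅑)*(-1) = -⅑)
Y(P) = 7/9 + P (Y(P) = P - (-2 - 5)/9 = P - ⅑*(-7) = P + 7/9 = 7/9 + P)
Y(-2)*(-63) - 97 = (7/9 - 2)*(-63) - 97 = -11/9*(-63) - 97 = 77 - 97 = -20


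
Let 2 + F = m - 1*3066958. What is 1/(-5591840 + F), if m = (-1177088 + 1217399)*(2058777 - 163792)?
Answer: 1/76380081535 ≈ 1.3092e-11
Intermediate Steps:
m = 76388740335 (m = 40311*1894985 = 76388740335)
F = 76385673375 (F = -2 + (76388740335 - 1*3066958) = -2 + (76388740335 - 3066958) = -2 + 76385673377 = 76385673375)
1/(-5591840 + F) = 1/(-5591840 + 76385673375) = 1/76380081535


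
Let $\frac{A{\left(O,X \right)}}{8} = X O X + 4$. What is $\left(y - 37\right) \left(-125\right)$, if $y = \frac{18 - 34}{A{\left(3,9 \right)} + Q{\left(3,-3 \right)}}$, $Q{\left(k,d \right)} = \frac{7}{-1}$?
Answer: $\frac{9108625}{1969} \approx 4626.0$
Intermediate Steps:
$Q{\left(k,d \right)} = -7$ ($Q{\left(k,d \right)} = 7 \left(-1\right) = -7$)
$A{\left(O,X \right)} = 32 + 8 O X^{2}$ ($A{\left(O,X \right)} = 8 \left(X O X + 4\right) = 8 \left(O X X + 4\right) = 8 \left(O X^{2} + 4\right) = 8 \left(4 + O X^{2}\right) = 32 + 8 O X^{2}$)
$y = - \frac{16}{1969}$ ($y = \frac{18 - 34}{\left(32 + 8 \cdot 3 \cdot 9^{2}\right) - 7} = - \frac{16}{\left(32 + 8 \cdot 3 \cdot 81\right) - 7} = - \frac{16}{\left(32 + 1944\right) - 7} = - \frac{16}{1976 - 7} = - \frac{16}{1969} \approx -0.0081259$)
$\left(y - 37\right) \left(-125\right) = \left(- \frac{16}{1969} - 37\right) \left(-125\right) = \left(- \frac{72869}{1969}\right) \left(-125\right) = \frac{9108625}{1969}$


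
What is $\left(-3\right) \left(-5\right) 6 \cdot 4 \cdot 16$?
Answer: $5760$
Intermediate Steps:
$\left(-3\right) \left(-5\right) 6 \cdot 4 \cdot 16 = 15 \cdot 6 \cdot 4 \cdot 16 = 90 \cdot 4 \cdot 16 = 360 \cdot 16 = 5760$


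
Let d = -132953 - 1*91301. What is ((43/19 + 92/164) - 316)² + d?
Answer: -76568088318/606841 ≈ -1.2617e+5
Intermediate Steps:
d = -224254 (d = -132953 - 91301 = -224254)
((43/19 + 92/164) - 316)² + d = ((43/19 + 92/164) - 316)² - 224254 = ((43*(1/19) + 92*(1/164)) - 316)² - 224254 = ((43/19 + 23/41) - 316)² - 224254 = (2200/779 - 316)² - 224254 = (-243964/779)² - 224254 = 59518433296/606841 - 224254 = -76568088318/606841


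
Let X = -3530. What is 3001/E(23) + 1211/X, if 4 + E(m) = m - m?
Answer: -5299187/7060 ≈ -750.59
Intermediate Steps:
E(m) = -4 (E(m) = -4 + (m - m) = -4 + 0 = -4)
3001/E(23) + 1211/X = 3001/(-4) + 1211/(-3530) = 3001*(-1/4) + 1211*(-1/3530) = -3001/4 - 1211/3530 = -5299187/7060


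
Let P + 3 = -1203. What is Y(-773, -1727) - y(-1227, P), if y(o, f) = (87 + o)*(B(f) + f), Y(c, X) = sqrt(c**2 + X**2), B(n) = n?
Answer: -2749680 + sqrt(3580058) ≈ -2.7478e+6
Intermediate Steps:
P = -1206 (P = -3 - 1203 = -1206)
Y(c, X) = sqrt(X**2 + c**2)
y(o, f) = 2*f*(87 + o) (y(o, f) = (87 + o)*(f + f) = (87 + o)*(2*f) = 2*f*(87 + o))
Y(-773, -1727) - y(-1227, P) = sqrt((-1727)**2 + (-773)**2) - 2*(-1206)*(87 - 1227) = sqrt(2982529 + 597529) - 2*(-1206)*(-1140) = sqrt(3580058) - 1*2749680 = sqrt(3580058) - 2749680 = -2749680 + sqrt(3580058)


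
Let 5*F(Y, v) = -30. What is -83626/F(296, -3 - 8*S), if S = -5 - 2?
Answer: 41813/3 ≈ 13938.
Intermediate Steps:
S = -7
F(Y, v) = -6 (F(Y, v) = (⅕)*(-30) = -6)
-83626/F(296, -3 - 8*S) = -83626/(-6) = -83626*(-⅙) = 41813/3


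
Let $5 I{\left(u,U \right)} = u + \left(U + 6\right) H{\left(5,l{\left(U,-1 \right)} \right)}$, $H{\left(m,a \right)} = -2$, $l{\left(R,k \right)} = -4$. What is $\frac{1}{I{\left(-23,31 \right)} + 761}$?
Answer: $\frac{5}{3708} \approx 0.0013484$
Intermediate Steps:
$I{\left(u,U \right)} = - \frac{12}{5} - \frac{2 U}{5} + \frac{u}{5}$ ($I{\left(u,U \right)} = \frac{u + \left(U + 6\right) \left(-2\right)}{5} = \frac{u + \left(6 + U\right) \left(-2\right)}{5} = \frac{u - \left(12 + 2 U\right)}{5} = \frac{-12 + u - 2 U}{5} = - \frac{12}{5} - \frac{2 U}{5} + \frac{u}{5}$)
$\frac{1}{I{\left(-23,31 \right)} + 761} = \frac{1}{\left(- \frac{12}{5} - \frac{62}{5} + \frac{1}{5} \left(-23\right)\right) + 761} = \frac{1}{\left(- \frac{12}{5} - \frac{62}{5} - \frac{23}{5}\right) + 761} = \frac{1}{- \frac{97}{5} + 761} = \frac{1}{\frac{3708}{5}} = \frac{5}{3708}$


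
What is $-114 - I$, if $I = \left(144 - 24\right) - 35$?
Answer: $-199$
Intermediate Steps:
$I = 85$ ($I = 120 - 35 = 85$)
$-114 - I = -114 - 85 = -199$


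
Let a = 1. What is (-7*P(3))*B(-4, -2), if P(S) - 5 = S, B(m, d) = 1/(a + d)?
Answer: 56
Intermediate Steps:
B(m, d) = 1/(1 + d)
P(S) = 5 + S
(-7*P(3))*B(-4, -2) = (-7*(5 + 3))/(1 - 2) = -7*8/(-1) = -56*(-1) = 56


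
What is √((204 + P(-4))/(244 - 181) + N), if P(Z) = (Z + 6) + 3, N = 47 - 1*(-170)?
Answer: 2*√24290/21 ≈ 14.843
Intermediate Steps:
N = 217 (N = 47 + 170 = 217)
P(Z) = 9 + Z (P(Z) = (6 + Z) + 3 = 9 + Z)
√((204 + P(-4))/(244 - 181) + N) = √((204 + (9 - 4))/(244 - 181) + 217) = √((204 + 5)/63 + 217) = √(209*(1/63) + 217) = √(209/63 + 217) = √(13880/63) = 2*√24290/21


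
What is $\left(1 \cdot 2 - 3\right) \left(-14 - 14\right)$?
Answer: $28$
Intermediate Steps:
$\left(1 \cdot 2 - 3\right) \left(-14 - 14\right) = \left(2 - 3\right) \left(-28\right) = \left(-1\right) \left(-28\right) = 28$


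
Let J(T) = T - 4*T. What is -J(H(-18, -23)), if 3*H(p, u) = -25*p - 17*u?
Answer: 841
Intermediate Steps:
H(p, u) = -25*p/3 - 17*u/3 (H(p, u) = (-25*p - 17*u)/3 = -25*p/3 - 17*u/3)
J(T) = -3*T
-J(H(-18, -23)) = -(-3)*(-25/3*(-18) - 17/3*(-23)) = -(-3)*(150 + 391/3) = -(-3)*841/3 = -1*(-841) = 841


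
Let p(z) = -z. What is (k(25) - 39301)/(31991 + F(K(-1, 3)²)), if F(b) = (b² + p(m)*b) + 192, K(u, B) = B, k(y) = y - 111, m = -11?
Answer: -39387/32363 ≈ -1.2170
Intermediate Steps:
k(y) = -111 + y
F(b) = 192 + b² + 11*b (F(b) = (b² + (-1*(-11))*b) + 192 = (b² + 11*b) + 192 = 192 + b² + 11*b)
(k(25) - 39301)/(31991 + F(K(-1, 3)²)) = ((-111 + 25) - 39301)/(31991 + (192 + (3²)² + 11*3²)) = (-86 - 39301)/(31991 + (192 + 9² + 11*9)) = -39387/(31991 + (192 + 81 + 99)) = -39387/(31991 + 372) = -39387/32363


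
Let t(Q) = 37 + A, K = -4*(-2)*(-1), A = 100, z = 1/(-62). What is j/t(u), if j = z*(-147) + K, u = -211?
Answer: -349/8494 ≈ -0.041088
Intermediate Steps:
z = -1/62 ≈ -0.016129
K = -8 (K = 8*(-1) = -8)
t(Q) = 137 (t(Q) = 37 + 100 = 137)
j = -349/62 (j = -1/62*(-147) - 8 = 147/62 - 8 = -349/62 ≈ -5.6290)
j/t(u) = -349/62/137 = -349/62*1/137 = -349/8494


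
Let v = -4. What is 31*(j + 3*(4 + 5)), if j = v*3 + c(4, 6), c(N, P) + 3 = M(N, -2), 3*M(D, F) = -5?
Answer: 961/3 ≈ 320.33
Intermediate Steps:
M(D, F) = -5/3 (M(D, F) = (⅓)*(-5) = -5/3)
c(N, P) = -14/3 (c(N, P) = -3 - 5/3 = -14/3)
j = -50/3 (j = -4*3 - 14/3 = -12 - 14/3 = -50/3 ≈ -16.667)
31*(j + 3*(4 + 5)) = 31*(-50/3 + 3*(4 + 5)) = 31*(-50/3 + 3*9) = 31*(-50/3 + 27) = 31*(31/3) = 961/3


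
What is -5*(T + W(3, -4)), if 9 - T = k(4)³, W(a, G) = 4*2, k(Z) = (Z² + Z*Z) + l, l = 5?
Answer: 253180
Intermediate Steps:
k(Z) = 5 + 2*Z² (k(Z) = (Z² + Z*Z) + 5 = (Z² + Z²) + 5 = 2*Z² + 5 = 5 + 2*Z²)
W(a, G) = 8
T = -50644 (T = 9 - (5 + 2*4²)³ = 9 - (5 + 2*16)³ = 9 - (5 + 32)³ = 9 - 1*37³ = 9 - 1*50653 = 9 - 50653 = -50644)
-5*(T + W(3, -4)) = -5*(-50644 + 8) = -5*(-50636) = 253180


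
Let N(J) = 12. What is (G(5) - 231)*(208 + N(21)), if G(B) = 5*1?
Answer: -49720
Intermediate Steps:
G(B) = 5
(G(5) - 231)*(208 + N(21)) = (5 - 231)*(208 + 12) = -226*220 = -49720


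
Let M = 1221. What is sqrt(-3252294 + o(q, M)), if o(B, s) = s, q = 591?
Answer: I*sqrt(3251073) ≈ 1803.1*I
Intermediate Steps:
sqrt(-3252294 + o(q, M)) = sqrt(-3252294 + 1221) = sqrt(-3251073) = I*sqrt(3251073)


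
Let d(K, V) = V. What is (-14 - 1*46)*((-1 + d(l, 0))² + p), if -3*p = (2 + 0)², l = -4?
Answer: 20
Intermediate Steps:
p = -4/3 (p = -(2 + 0)²/3 = -⅓*2² = -⅓*4 = -4/3 ≈ -1.3333)
(-14 - 1*46)*((-1 + d(l, 0))² + p) = (-14 - 1*46)*((-1 + 0)² - 4/3) = (-14 - 46)*((-1)² - 4/3) = -60*(1 - 4/3) = -60*(-⅓) = 20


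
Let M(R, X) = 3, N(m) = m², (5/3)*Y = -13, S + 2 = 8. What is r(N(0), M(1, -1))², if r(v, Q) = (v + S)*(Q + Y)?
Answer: 20736/25 ≈ 829.44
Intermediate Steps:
S = 6 (S = -2 + 8 = 6)
Y = -39/5 (Y = (⅗)*(-13) = -39/5 ≈ -7.8000)
r(v, Q) = (6 + v)*(-39/5 + Q) (r(v, Q) = (v + 6)*(Q - 39/5) = (6 + v)*(-39/5 + Q))
r(N(0), M(1, -1))² = (-234/5 + 6*3 - 39/5*0² + 3*0²)² = (-234/5 + 18 - 39/5*0 + 3*0)² = (-234/5 + 18 + 0 + 0)² = (-144/5)² = 20736/25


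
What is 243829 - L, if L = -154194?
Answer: 398023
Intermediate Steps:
243829 - L = 243829 - 1*(-154194) = 243829 + 154194 = 398023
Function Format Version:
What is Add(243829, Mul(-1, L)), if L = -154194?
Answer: 398023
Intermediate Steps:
Add(243829, Mul(-1, L)) = Add(243829, Mul(-1, -154194)) = Add(243829, 154194) = 398023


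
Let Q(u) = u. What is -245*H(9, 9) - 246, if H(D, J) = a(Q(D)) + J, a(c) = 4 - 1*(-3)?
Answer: -4166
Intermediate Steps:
a(c) = 7 (a(c) = 4 + 3 = 7)
H(D, J) = 7 + J
-245*H(9, 9) - 246 = -245*(7 + 9) - 246 = -245*16 - 246 = -3920 - 246 = -4166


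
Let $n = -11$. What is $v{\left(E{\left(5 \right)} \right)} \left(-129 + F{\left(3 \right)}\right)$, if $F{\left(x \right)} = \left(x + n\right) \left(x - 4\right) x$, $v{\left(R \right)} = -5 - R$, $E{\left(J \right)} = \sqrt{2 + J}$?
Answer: $525 + 105 \sqrt{7} \approx 802.8$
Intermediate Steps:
$F{\left(x \right)} = x \left(-11 + x\right) \left(-4 + x\right)$ ($F{\left(x \right)} = \left(x - 11\right) \left(x - 4\right) x = \left(-11 + x\right) \left(-4 + x\right) x = x \left(-11 + x\right) \left(-4 + x\right)$)
$v{\left(E{\left(5 \right)} \right)} \left(-129 + F{\left(3 \right)}\right) = \left(-5 - \sqrt{2 + 5}\right) \left(-129 + 3 \left(44 + 3^{2} - 45\right)\right) = \left(-5 - \sqrt{7}\right) \left(-129 + 3 \left(44 + 9 - 45\right)\right) = \left(-5 - \sqrt{7}\right) \left(-129 + 3 \cdot 8\right) = \left(-5 - \sqrt{7}\right) \left(-129 + 24\right) = \left(-5 - \sqrt{7}\right) \left(-105\right) = 525 + 105 \sqrt{7}$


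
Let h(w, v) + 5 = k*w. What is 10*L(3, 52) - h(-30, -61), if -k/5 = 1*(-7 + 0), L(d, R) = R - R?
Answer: 1055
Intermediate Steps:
L(d, R) = 0
k = 35 (k = -5*(-7 + 0) = -5*(-7) = 35)
h(w, v) = -5 + 35*w
10*L(3, 52) - h(-30, -61) = 10*0 - (-5 + 35*(-30)) = 0 - (-5 - 1050) = 0 - 1*(-1055) = 0 + 1055 = 1055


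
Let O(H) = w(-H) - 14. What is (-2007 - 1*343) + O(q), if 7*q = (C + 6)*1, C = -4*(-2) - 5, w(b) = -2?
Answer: -2366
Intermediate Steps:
C = 3 (C = 8 - 5 = 3)
q = 9/7 (q = ((3 + 6)*1)/7 = (9*1)/7 = (⅐)*9 = 9/7 ≈ 1.2857)
O(H) = -16 (O(H) = -2 - 14 = -16)
(-2007 - 1*343) + O(q) = (-2007 - 1*343) - 16 = (-2007 - 343) - 16 = -2350 - 16 = -2366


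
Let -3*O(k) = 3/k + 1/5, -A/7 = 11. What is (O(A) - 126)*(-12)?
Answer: 582368/385 ≈ 1512.6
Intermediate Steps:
A = -77 (A = -7*11 = -77)
O(k) = -1/15 - 1/k (O(k) = -(3/k + 1/5)/3 = -(3/k + 1*(⅕))/3 = -(3/k + ⅕)/3 = -(⅕ + 3/k)/3 = -1/15 - 1/k)
(O(A) - 126)*(-12) = ((1/15)*(-15 - 1*(-77))/(-77) - 126)*(-12) = ((1/15)*(-1/77)*(-15 + 77) - 126)*(-12) = ((1/15)*(-1/77)*62 - 126)*(-12) = (-62/1155 - 126)*(-12) = -145592/1155*(-12) = 582368/385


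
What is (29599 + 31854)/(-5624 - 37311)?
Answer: -61453/42935 ≈ -1.4313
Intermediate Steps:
(29599 + 31854)/(-5624 - 37311) = 61453/(-42935) = 61453*(-1/42935) = -61453/42935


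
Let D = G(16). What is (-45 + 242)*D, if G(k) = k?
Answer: 3152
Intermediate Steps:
D = 16
(-45 + 242)*D = (-45 + 242)*16 = 197*16 = 3152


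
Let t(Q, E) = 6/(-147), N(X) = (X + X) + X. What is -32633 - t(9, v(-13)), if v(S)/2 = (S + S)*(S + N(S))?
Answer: -1599015/49 ≈ -32633.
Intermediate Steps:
N(X) = 3*X (N(X) = 2*X + X = 3*X)
v(S) = 16*S² (v(S) = 2*((S + S)*(S + 3*S)) = 2*((2*S)*(4*S)) = 2*(8*S²) = 16*S²)
t(Q, E) = -2/49 (t(Q, E) = 6*(-1/147) = -2/49)
-32633 - t(9, v(-13)) = -32633 - 1*(-2/49) = -32633 + 2/49 = -1599015/49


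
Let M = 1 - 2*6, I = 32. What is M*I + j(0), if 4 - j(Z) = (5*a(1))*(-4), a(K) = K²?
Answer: -328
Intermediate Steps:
M = -11 (M = 1 - 12 = -11)
j(Z) = 24 (j(Z) = 4 - 5*1²*(-4) = 4 - 5*1*(-4) = 4 - 5*(-4) = 4 - 1*(-20) = 4 + 20 = 24)
M*I + j(0) = -11*32 + 24 = -352 + 24 = -328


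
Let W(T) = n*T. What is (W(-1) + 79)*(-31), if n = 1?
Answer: -2418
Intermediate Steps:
W(T) = T (W(T) = 1*T = T)
(W(-1) + 79)*(-31) = (-1 + 79)*(-31) = 78*(-31) = -2418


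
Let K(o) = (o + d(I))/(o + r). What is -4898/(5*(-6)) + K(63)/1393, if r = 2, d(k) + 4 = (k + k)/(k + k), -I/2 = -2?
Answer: 44349121/271635 ≈ 163.27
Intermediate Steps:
I = 4 (I = -2*(-2) = 4)
d(k) = -3 (d(k) = -4 + (k + k)/(k + k) = -4 + (2*k)/((2*k)) = -4 + (2*k)*(1/(2*k)) = -4 + 1 = -3)
K(o) = (-3 + o)/(2 + o) (K(o) = (o - 3)/(o + 2) = (-3 + o)/(2 + o))
-4898/(5*(-6)) + K(63)/1393 = -4898/(5*(-6)) + ((-3 + 63)/(2 + 63))/1393 = -4898/(-30) + (60/65)*(1/1393) = -4898*(-1/30) + ((1/65)*60)*(1/1393) = 2449/15 + (12/13)*(1/1393) = 2449/15 + 12/18109 = 44349121/271635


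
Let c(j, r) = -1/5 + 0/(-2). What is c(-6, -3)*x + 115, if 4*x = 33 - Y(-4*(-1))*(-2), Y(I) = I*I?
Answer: 447/4 ≈ 111.75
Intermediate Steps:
Y(I) = I²
c(j, r) = -⅕ (c(j, r) = -1*⅕ + 0*(-½) = -⅕ + 0 = -⅕)
x = 65/4 (x = (33 - (-4*(-1))²*(-2))/4 = (33 - 4²*(-2))/4 = (33 - 16*(-2))/4 = (33 - 1*(-32))/4 = (33 + 32)/4 = (¼)*65 = 65/4 ≈ 16.250)
c(-6, -3)*x + 115 = -⅕*65/4 + 115 = -13/4 + 115 = 447/4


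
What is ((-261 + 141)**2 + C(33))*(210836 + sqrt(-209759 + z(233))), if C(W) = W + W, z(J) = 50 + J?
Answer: 3049953576 + 28932*I*sqrt(52369) ≈ 3.05e+9 + 6.6209e+6*I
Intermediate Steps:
C(W) = 2*W
((-261 + 141)**2 + C(33))*(210836 + sqrt(-209759 + z(233))) = ((-261 + 141)**2 + 2*33)*(210836 + sqrt(-209759 + (50 + 233))) = ((-120)**2 + 66)*(210836 + sqrt(-209759 + 283)) = (14400 + 66)*(210836 + sqrt(-209476)) = 14466*(210836 + 2*I*sqrt(52369)) = 3049953576 + 28932*I*sqrt(52369)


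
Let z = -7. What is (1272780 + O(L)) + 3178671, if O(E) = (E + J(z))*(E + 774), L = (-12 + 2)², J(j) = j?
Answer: 4532733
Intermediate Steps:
L = 100 (L = (-10)² = 100)
O(E) = (-7 + E)*(774 + E) (O(E) = (E - 7)*(E + 774) = (-7 + E)*(774 + E))
(1272780 + O(L)) + 3178671 = (1272780 + (-5418 + 100² + 767*100)) + 3178671 = (1272780 + (-5418 + 10000 + 76700)) + 3178671 = (1272780 + 81282) + 3178671 = 1354062 + 3178671 = 4532733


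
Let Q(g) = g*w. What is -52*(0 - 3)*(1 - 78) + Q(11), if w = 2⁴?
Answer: -11836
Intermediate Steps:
w = 16
Q(g) = 16*g (Q(g) = g*16 = 16*g)
-52*(0 - 3)*(1 - 78) + Q(11) = -52*(0 - 3)*(1 - 78) + 16*11 = -(-156)*(-77) + 176 = -52*231 + 176 = -12012 + 176 = -11836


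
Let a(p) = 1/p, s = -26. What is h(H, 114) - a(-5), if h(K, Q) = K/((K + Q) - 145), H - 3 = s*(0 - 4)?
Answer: 611/380 ≈ 1.6079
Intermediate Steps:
H = 107 (H = 3 - 26*(0 - 4) = 3 - 26*(-4) = 3 + 104 = 107)
h(K, Q) = K/(-145 + K + Q)
h(H, 114) - a(-5) = 107/(-145 + 107 + 114) - 1/(-5) = 107/76 - 1*(-⅕) = 107*(1/76) + ⅕ = 107/76 + ⅕ = 611/380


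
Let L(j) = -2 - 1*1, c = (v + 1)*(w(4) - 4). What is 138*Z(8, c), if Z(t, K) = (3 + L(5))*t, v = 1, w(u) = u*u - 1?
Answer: 0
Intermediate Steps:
w(u) = -1 + u² (w(u) = u² - 1 = -1 + u²)
c = 22 (c = (1 + 1)*((-1 + 4²) - 4) = 2*((-1 + 16) - 4) = 2*(15 - 4) = 2*11 = 22)
L(j) = -3 (L(j) = -2 - 1 = -3)
Z(t, K) = 0 (Z(t, K) = (3 - 3)*t = 0*t = 0)
138*Z(8, c) = 138*0 = 0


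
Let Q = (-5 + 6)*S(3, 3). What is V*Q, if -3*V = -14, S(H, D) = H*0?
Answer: 0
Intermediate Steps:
S(H, D) = 0
V = 14/3 (V = -⅓*(-14) = 14/3 ≈ 4.6667)
Q = 0 (Q = (-5 + 6)*0 = 1*0 = 0)
V*Q = (14/3)*0 = 0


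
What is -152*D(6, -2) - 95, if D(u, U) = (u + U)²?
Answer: -2527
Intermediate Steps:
D(u, U) = (U + u)²
-152*D(6, -2) - 95 = -152*(-2 + 6)² - 95 = -152*4² - 95 = -152*16 - 95 = -2432 - 95 = -2527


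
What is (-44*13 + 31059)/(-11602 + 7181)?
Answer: -30487/4421 ≈ -6.8960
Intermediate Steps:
(-44*13 + 31059)/(-11602 + 7181) = (-572 + 31059)/(-4421) = 30487*(-1/4421) = -30487/4421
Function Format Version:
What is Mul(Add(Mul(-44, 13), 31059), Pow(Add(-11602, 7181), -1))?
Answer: Rational(-30487, 4421) ≈ -6.8960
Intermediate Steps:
Mul(Add(Mul(-44, 13), 31059), Pow(Add(-11602, 7181), -1)) = Mul(Add(-572, 31059), Pow(-4421, -1)) = Mul(30487, Rational(-1, 4421)) = Rational(-30487, 4421)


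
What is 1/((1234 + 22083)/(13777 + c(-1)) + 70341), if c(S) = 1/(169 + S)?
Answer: 2314537/162810764373 ≈ 1.4216e-5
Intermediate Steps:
1/((1234 + 22083)/(13777 + c(-1)) + 70341) = 1/((1234 + 22083)/(13777 + 1/(169 - 1)) + 70341) = 1/(23317/(13777 + 1/168) + 70341) = 1/(23317/(2314537/168) + 70341) = 1/(23317*(168/2314537) + 70341) = 1/(3917256/2314537 + 70341) = 1/(162810764373/2314537) = 2314537/162810764373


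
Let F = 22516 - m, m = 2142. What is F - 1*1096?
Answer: 19278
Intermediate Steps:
F = 20374 (F = 22516 - 1*2142 = 22516 - 2142 = 20374)
F - 1*1096 = 20374 - 1*1096 = 20374 - 1096 = 19278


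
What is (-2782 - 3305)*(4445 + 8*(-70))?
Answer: -23647995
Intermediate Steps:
(-2782 - 3305)*(4445 + 8*(-70)) = -6087*(4445 - 560) = -6087*3885 = -23647995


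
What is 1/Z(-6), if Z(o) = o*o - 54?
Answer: -1/18 ≈ -0.055556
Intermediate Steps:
Z(o) = -54 + o² (Z(o) = o² - 54 = -54 + o²)
1/Z(-6) = 1/(-54 + (-6)²) = 1/(-54 + 36) = 1/(-18) = -1/18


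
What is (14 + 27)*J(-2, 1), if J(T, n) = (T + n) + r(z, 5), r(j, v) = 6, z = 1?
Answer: 205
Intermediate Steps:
J(T, n) = 6 + T + n (J(T, n) = (T + n) + 6 = 6 + T + n)
(14 + 27)*J(-2, 1) = (14 + 27)*(6 - 2 + 1) = 41*5 = 205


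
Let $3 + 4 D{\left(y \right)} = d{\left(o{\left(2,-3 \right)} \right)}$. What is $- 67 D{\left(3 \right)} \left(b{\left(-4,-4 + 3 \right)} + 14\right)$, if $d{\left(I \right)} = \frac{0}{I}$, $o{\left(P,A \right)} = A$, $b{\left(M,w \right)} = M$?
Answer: $\frac{1005}{2} \approx 502.5$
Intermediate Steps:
$d{\left(I \right)} = 0$
$D{\left(y \right)} = - \frac{3}{4}$ ($D{\left(y \right)} = - \frac{3}{4} + \frac{1}{4} \cdot 0 = - \frac{3}{4} + 0 = - \frac{3}{4}$)
$- 67 D{\left(3 \right)} \left(b{\left(-4,-4 + 3 \right)} + 14\right) = - 67 \left(- \frac{3 \left(-4 + 14\right)}{4}\right) = - 67 \left(\left(- \frac{3}{4}\right) 10\right) = \left(-67\right) \left(- \frac{15}{2}\right) = \frac{1005}{2}$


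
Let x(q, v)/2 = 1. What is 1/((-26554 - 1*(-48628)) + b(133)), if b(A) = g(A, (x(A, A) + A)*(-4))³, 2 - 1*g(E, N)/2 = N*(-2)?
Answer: -1/10021790342 ≈ -9.9783e-11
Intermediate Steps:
x(q, v) = 2 (x(q, v) = 2*1 = 2)
g(E, N) = 4 + 4*N (g(E, N) = 4 - 2*N*(-2) = 4 - (-4)*N = 4 + 4*N)
b(A) = (-28 - 16*A)³ (b(A) = (4 + 4*((2 + A)*(-4)))³ = (4 + 4*(-8 - 4*A))³ = (4 + (-32 - 16*A))³ = (-28 - 16*A)³)
1/((-26554 - 1*(-48628)) + b(133)) = 1/((-26554 - 1*(-48628)) - 64*(7 + 4*133)³) = 1/((-26554 + 48628) - 64*(7 + 532)³) = 1/(22074 - 64*539³) = 1/(22074 - 64*156590819) = 1/(22074 - 10021812416) = 1/(-10021790342) = -1/10021790342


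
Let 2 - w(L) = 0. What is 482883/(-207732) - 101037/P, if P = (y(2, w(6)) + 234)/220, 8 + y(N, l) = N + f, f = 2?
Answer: -153920234719/1592612 ≈ -96646.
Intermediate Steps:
w(L) = 2 (w(L) = 2 - 1*0 = 2 + 0 = 2)
y(N, l) = -6 + N (y(N, l) = -8 + (N + 2) = -8 + (2 + N) = -6 + N)
P = 23/22 (P = ((-6 + 2) + 234)/220 = (-4 + 234)/220 = (1/220)*230 = 23/22 ≈ 1.0455)
482883/(-207732) - 101037/P = 482883/(-207732) - 101037/23/22 = 482883*(-1/207732) - 101037*22/23 = -160961/69244 - 2222814/23 = -153920234719/1592612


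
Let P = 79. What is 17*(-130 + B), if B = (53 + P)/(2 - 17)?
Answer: -11798/5 ≈ -2359.6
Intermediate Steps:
B = -44/5 (B = (53 + 79)/(2 - 17) = 132/(-15) = 132*(-1/15) = -44/5 ≈ -8.8000)
17*(-130 + B) = 17*(-130 - 44/5) = 17*(-694/5) = -11798/5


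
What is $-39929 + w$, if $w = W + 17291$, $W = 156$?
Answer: $-22482$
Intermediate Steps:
$w = 17447$ ($w = 156 + 17291 = 17447$)
$-39929 + w = -39929 + 17447 = -22482$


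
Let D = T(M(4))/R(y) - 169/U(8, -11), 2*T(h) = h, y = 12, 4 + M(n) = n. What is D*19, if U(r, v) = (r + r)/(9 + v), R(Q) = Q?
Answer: 3211/8 ≈ 401.38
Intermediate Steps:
M(n) = -4 + n
T(h) = h/2
U(r, v) = 2*r/(9 + v) (U(r, v) = (2*r)/(9 + v) = 2*r/(9 + v))
D = 169/8 (D = ((-4 + 4)/2)/12 - 169/(2*8/(9 - 11)) = ((½)*0)*(1/12) - 169/(2*8/(-2)) = 0*(1/12) - 169/(2*8*(-½)) = 0 - 169/(-8) = 0 - 169*(-⅛) = 0 + 169/8 = 169/8 ≈ 21.125)
D*19 = (169/8)*19 = 3211/8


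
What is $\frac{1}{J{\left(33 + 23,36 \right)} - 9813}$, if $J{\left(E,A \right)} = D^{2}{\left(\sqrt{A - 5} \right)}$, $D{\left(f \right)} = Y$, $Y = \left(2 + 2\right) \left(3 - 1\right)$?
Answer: $- \frac{1}{9749} \approx -0.00010257$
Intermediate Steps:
$Y = 8$ ($Y = 4 \cdot 2 = 8$)
$D{\left(f \right)} = 8$
$J{\left(E,A \right)} = 64$ ($J{\left(E,A \right)} = 8^{2} = 64$)
$\frac{1}{J{\left(33 + 23,36 \right)} - 9813} = \frac{1}{64 - 9813} = \frac{1}{-9749} = - \frac{1}{9749}$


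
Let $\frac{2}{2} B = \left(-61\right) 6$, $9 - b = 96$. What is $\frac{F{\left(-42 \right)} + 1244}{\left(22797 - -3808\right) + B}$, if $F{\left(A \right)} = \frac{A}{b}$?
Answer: $\frac{36090}{760931} \approx 0.047429$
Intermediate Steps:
$b = -87$ ($b = 9 - 96 = -87$)
$B = -366$ ($B = \left(-61\right) 6 = -366$)
$F{\left(A \right)} = - \frac{A}{87}$ ($F{\left(A \right)} = \frac{A}{-87} = A \left(- \frac{1}{87}\right) = - \frac{A}{87}$)
$\frac{F{\left(-42 \right)} + 1244}{\left(22797 - -3808\right) + B} = \frac{\left(- \frac{1}{87}\right) \left(-42\right) + 1244}{\left(22797 - -3808\right) - 366} = \frac{\frac{14}{29} + 1244}{\left(22797 + 3808\right) - 366} = \frac{36090}{29 \left(26605 - 366\right)} = \frac{36090}{29 \cdot 26239} = \frac{36090}{29} \cdot \frac{1}{26239} = \frac{36090}{760931}$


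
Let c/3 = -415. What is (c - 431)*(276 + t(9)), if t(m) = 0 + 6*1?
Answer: -472632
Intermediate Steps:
t(m) = 6 (t(m) = 0 + 6 = 6)
c = -1245 (c = 3*(-415) = -1245)
(c - 431)*(276 + t(9)) = (-1245 - 431)*(276 + 6) = -1676*282 = -472632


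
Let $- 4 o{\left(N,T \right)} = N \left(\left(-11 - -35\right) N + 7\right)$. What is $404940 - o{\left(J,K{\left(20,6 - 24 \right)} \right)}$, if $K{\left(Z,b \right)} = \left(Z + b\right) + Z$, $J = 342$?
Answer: $\frac{2214645}{2} \approx 1.1073 \cdot 10^{6}$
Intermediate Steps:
$K{\left(Z,b \right)} = b + 2 Z$
$o{\left(N,T \right)} = - \frac{N \left(7 + 24 N\right)}{4}$ ($o{\left(N,T \right)} = - \frac{N \left(\left(-11 - -35\right) N + 7\right)}{4} = - \frac{N \left(\left(-11 + 35\right) N + 7\right)}{4} = - \frac{N \left(24 N + 7\right)}{4} = - \frac{N \left(7 + 24 N\right)}{4}$)
$404940 - o{\left(J,K{\left(20,6 - 24 \right)} \right)} = 404940 - \left(- \frac{1}{4}\right) 342 \left(7 + 24 \cdot 342\right) = 404940 - \left(- \frac{1}{4}\right) 342 \left(7 + 8208\right) = 404940 - \left(- \frac{1}{4}\right) 342 \cdot 8215 = 404940 - - \frac{1404765}{2} = 404940 + \frac{1404765}{2} = \frac{2214645}{2}$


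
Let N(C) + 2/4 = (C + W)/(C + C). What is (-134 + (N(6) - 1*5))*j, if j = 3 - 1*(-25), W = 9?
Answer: -3871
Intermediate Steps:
j = 28 (j = 3 + 25 = 28)
N(C) = -½ + (9 + C)/(2*C) (N(C) = -½ + (C + 9)/(C + C) = -½ + (9 + C)/((2*C)) = -½ + (9 + C)*(1/(2*C)) = -½ + (9 + C)/(2*C))
(-134 + (N(6) - 1*5))*j = (-134 + ((9/2)/6 - 1*5))*28 = (-134 + ((9/2)*(⅙) - 5))*28 = (-134 + (¾ - 5))*28 = (-134 - 17/4)*28 = -553/4*28 = -3871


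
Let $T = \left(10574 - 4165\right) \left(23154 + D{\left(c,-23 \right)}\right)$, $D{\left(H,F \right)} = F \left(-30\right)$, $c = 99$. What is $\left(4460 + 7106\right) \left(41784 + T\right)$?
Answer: $1767955396680$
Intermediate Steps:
$D{\left(H,F \right)} = - 30 F$
$T = 152816196$ ($T = \left(10574 - 4165\right) \left(23154 - -690\right) = 6409 \left(23154 + 690\right) = 6409 \cdot 23844 = 152816196$)
$\left(4460 + 7106\right) \left(41784 + T\right) = \left(4460 + 7106\right) \left(41784 + 152816196\right) = 11566 \cdot 152857980 = 1767955396680$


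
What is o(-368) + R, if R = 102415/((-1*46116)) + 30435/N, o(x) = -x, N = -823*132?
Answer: 38147878441/104372037 ≈ 365.50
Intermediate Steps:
N = -108636
R = -261031175/104372037 (R = 102415/((-1*46116)) + 30435/(-108636) = 102415/(-46116) + 30435*(-1/108636) = 102415*(-1/46116) - 10145/36212 = -102415/46116 - 10145/36212 = -261031175/104372037 ≈ -2.5010)
o(-368) + R = -1*(-368) - 261031175/104372037 = 368 - 261031175/104372037 = 38147878441/104372037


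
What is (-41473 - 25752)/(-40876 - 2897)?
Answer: 67225/43773 ≈ 1.5358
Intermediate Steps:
(-41473 - 25752)/(-40876 - 2897) = -67225/(-43773) = -67225*(-1/43773) = 67225/43773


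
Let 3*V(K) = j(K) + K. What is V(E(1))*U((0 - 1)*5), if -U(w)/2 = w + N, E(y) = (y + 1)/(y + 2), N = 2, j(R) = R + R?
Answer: 4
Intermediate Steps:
j(R) = 2*R
E(y) = (1 + y)/(2 + y)
U(w) = -4 - 2*w (U(w) = -2*(w + 2) = -2*(2 + w) = -4 - 2*w)
V(K) = K (V(K) = (2*K + K)/3 = (3*K)/3 = K)
V(E(1))*U((0 - 1)*5) = ((1 + 1)/(2 + 1))*(-4 - 2*(0 - 1)*5) = (2/3)*(-4 - (-2)*5) = ((1/3)*2)*(-4 - 2*(-5)) = 2*(-4 + 10)/3 = (2/3)*6 = 4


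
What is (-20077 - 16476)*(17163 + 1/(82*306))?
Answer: -15741695552341/25092 ≈ -6.2736e+8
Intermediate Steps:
(-20077 - 16476)*(17163 + 1/(82*306)) = -36553*(17163 + 1/25092) = -36553*430653997/25092 = -15741695552341/25092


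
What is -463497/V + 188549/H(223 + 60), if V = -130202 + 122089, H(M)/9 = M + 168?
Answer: 3411032360/32930667 ≈ 103.58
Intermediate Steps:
H(M) = 1512 + 9*M (H(M) = 9*(M + 168) = 9*(168 + M) = 1512 + 9*M)
V = -8113
-463497/V + 188549/H(223 + 60) = -463497/(-8113) + 188549/(1512 + 9*(223 + 60)) = -463497*(-1/8113) + 188549/(1512 + 9*283) = 463497/8113 + 188549/(1512 + 2547) = 463497/8113 + 188549/4059 = 3411032360/32930667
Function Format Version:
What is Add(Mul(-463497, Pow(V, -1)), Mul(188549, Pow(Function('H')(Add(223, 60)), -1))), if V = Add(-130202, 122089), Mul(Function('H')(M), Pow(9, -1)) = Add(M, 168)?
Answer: Rational(3411032360, 32930667) ≈ 103.58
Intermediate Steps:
Function('H')(M) = Add(1512, Mul(9, M)) (Function('H')(M) = Mul(9, Add(M, 168)) = Mul(9, Add(168, M)) = Add(1512, Mul(9, M)))
V = -8113
Add(Mul(-463497, Pow(V, -1)), Mul(188549, Pow(Function('H')(Add(223, 60)), -1))) = Add(Mul(-463497, Pow(-8113, -1)), Mul(188549, Pow(Add(1512, Mul(9, Add(223, 60))), -1))) = Add(Mul(-463497, Rational(-1, 8113)), Mul(188549, Pow(Add(1512, Mul(9, 283)), -1))) = Add(Rational(463497, 8113), Mul(188549, Pow(Add(1512, 2547), -1))) = Add(Rational(463497, 8113), Mul(188549, Pow(4059, -1))) = Add(Rational(463497, 8113), Mul(188549, Rational(1, 4059))) = Add(Rational(463497, 8113), Rational(188549, 4059)) = Rational(3411032360, 32930667)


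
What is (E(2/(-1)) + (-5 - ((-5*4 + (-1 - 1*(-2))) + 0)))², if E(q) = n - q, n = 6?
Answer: 484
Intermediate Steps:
E(q) = 6 - q
(E(2/(-1)) + (-5 - ((-5*4 + (-1 - 1*(-2))) + 0)))² = ((6 - 2/(-1)) + (-5 - ((-5*4 + (-1 - 1*(-2))) + 0)))² = ((6 - 2*(-1)) + (-5 - ((-20 + (-1 + 2)) + 0)))² = ((6 - 1*(-2)) + (-5 - ((-20 + 1) + 0)))² = ((6 + 2) + (-5 - (-19 + 0)))² = (8 + (-5 - 1*(-19)))² = (8 + (-5 + 19))² = (8 + 14)² = 22² = 484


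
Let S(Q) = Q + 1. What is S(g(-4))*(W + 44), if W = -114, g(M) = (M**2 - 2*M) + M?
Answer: -1470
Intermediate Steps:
g(M) = M**2 - M
S(Q) = 1 + Q
S(g(-4))*(W + 44) = (1 - 4*(-1 - 4))*(-114 + 44) = (1 - 4*(-5))*(-70) = (1 + 20)*(-70) = 21*(-70) = -1470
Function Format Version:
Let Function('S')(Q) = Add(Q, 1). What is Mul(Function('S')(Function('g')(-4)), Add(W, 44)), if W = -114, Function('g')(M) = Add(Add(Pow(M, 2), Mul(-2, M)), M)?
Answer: -1470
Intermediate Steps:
Function('g')(M) = Add(Pow(M, 2), Mul(-1, M))
Function('S')(Q) = Add(1, Q)
Mul(Function('S')(Function('g')(-4)), Add(W, 44)) = Mul(Add(1, Mul(-4, Add(-1, -4))), Add(-114, 44)) = Mul(Add(1, Mul(-4, -5)), -70) = Mul(Add(1, 20), -70) = Mul(21, -70) = -1470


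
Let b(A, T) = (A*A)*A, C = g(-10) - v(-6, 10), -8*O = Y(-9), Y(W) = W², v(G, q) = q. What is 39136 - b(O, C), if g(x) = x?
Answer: 20569073/512 ≈ 40174.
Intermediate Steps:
O = -81/8 (O = -⅛*(-9)² = -⅛*81 = -81/8 ≈ -10.125)
C = -20 (C = -10 - 1*10 = -10 - 10 = -20)
b(A, T) = A³ (b(A, T) = A²*A = A³)
39136 - b(O, C) = 39136 - (-81/8)³ = 39136 - 1*(-531441/512) = 39136 + 531441/512 = 20569073/512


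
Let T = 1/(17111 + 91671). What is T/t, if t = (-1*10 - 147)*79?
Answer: -1/1349223146 ≈ -7.4117e-10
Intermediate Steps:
T = 1/108782 ≈ 9.1927e-6
t = -12403 (t = (-10 - 147)*79 = -157*79 = -12403)
T/t = (1/108782)/(-12403) = (1/108782)*(-1/12403) = -1/1349223146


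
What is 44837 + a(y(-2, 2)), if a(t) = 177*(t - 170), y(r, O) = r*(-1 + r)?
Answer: 15809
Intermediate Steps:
a(t) = -30090 + 177*t (a(t) = 177*(-170 + t) = -30090 + 177*t)
44837 + a(y(-2, 2)) = 44837 + (-30090 + 177*(-2*(-1 - 2))) = 44837 + (-30090 + 177*(-2*(-3))) = 44837 + (-30090 + 177*6) = 44837 + (-30090 + 1062) = 44837 - 29028 = 15809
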